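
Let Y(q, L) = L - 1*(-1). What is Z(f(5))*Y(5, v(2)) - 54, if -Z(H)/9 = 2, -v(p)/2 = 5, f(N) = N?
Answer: 108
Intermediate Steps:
v(p) = -10 (v(p) = -2*5 = -10)
Y(q, L) = 1 + L (Y(q, L) = L + 1 = 1 + L)
Z(H) = -18 (Z(H) = -9*2 = -18)
Z(f(5))*Y(5, v(2)) - 54 = -18*(1 - 10) - 54 = -18*(-9) - 54 = 162 - 54 = 108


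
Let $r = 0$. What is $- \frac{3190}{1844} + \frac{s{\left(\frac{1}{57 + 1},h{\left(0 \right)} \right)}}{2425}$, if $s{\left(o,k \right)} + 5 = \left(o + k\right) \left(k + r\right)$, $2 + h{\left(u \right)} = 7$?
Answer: $- \frac{11163131}{6483965} \approx -1.7217$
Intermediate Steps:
$h{\left(u \right)} = 5$ ($h{\left(u \right)} = -2 + 7 = 5$)
$s{\left(o,k \right)} = -5 + k \left(k + o\right)$ ($s{\left(o,k \right)} = -5 + \left(o + k\right) \left(k + 0\right) = -5 + \left(k + o\right) k = -5 + k \left(k + o\right)$)
$- \frac{3190}{1844} + \frac{s{\left(\frac{1}{57 + 1},h{\left(0 \right)} \right)}}{2425} = - \frac{3190}{1844} + \frac{-5 + 5^{2} + \frac{5}{57 + 1}}{2425} = \left(-3190\right) \frac{1}{1844} + \left(-5 + 25 + \frac{5}{58}\right) \frac{1}{2425} = - \frac{1595}{922} + \left(-5 + 25 + 5 \cdot \frac{1}{58}\right) \frac{1}{2425} = - \frac{1595}{922} + \left(-5 + 25 + \frac{5}{58}\right) \frac{1}{2425} = - \frac{1595}{922} + \frac{1165}{58} \cdot \frac{1}{2425} = - \frac{1595}{922} + \frac{233}{28130} = - \frac{11163131}{6483965}$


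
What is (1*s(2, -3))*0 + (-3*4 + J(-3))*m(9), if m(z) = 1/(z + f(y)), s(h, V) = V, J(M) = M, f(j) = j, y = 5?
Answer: -15/14 ≈ -1.0714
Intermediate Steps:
m(z) = 1/(5 + z) (m(z) = 1/(z + 5) = 1/(5 + z))
(1*s(2, -3))*0 + (-3*4 + J(-3))*m(9) = (1*(-3))*0 + (-3*4 - 3)/(5 + 9) = -3*0 + (-12 - 3)/14 = 0 - 15*1/14 = 0 - 15/14 = -15/14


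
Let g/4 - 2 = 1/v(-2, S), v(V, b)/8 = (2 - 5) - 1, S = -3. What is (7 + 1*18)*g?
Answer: 1575/8 ≈ 196.88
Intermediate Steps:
v(V, b) = -32 (v(V, b) = 8*((2 - 5) - 1) = 8*(-3 - 1) = 8*(-4) = -32)
g = 63/8 (g = 8 + 4/(-32) = 8 + 4*(-1/32) = 8 - 1/8 = 63/8 ≈ 7.8750)
(7 + 1*18)*g = (7 + 1*18)*(63/8) = (7 + 18)*(63/8) = 25*(63/8) = 1575/8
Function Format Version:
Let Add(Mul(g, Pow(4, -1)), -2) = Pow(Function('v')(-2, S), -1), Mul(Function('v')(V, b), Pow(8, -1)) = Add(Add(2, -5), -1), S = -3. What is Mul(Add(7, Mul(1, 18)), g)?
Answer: Rational(1575, 8) ≈ 196.88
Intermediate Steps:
Function('v')(V, b) = -32 (Function('v')(V, b) = Mul(8, Add(Add(2, -5), -1)) = Mul(8, Add(-3, -1)) = Mul(8, -4) = -32)
g = Rational(63, 8) (g = Add(8, Mul(4, Pow(-32, -1))) = Add(8, Mul(4, Rational(-1, 32))) = Add(8, Rational(-1, 8)) = Rational(63, 8) ≈ 7.8750)
Mul(Add(7, Mul(1, 18)), g) = Mul(Add(7, Mul(1, 18)), Rational(63, 8)) = Mul(Add(7, 18), Rational(63, 8)) = Mul(25, Rational(63, 8)) = Rational(1575, 8)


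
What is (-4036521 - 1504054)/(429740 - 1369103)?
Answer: 5540575/939363 ≈ 5.8982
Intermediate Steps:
(-4036521 - 1504054)/(429740 - 1369103) = -5540575/(-939363) = -5540575*(-1/939363) = 5540575/939363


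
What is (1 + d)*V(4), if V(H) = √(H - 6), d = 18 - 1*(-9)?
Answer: 28*I*√2 ≈ 39.598*I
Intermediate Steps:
d = 27 (d = 18 + 9 = 27)
V(H) = √(-6 + H)
(1 + d)*V(4) = (1 + 27)*√(-6 + 4) = 28*√(-2) = 28*(I*√2) = 28*I*√2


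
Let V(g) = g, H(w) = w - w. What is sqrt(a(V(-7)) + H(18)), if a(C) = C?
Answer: I*sqrt(7) ≈ 2.6458*I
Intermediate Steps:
H(w) = 0
sqrt(a(V(-7)) + H(18)) = sqrt(-7 + 0) = sqrt(-7) = I*sqrt(7)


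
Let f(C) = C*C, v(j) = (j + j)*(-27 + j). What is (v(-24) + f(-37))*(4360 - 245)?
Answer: 15706955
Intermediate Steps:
v(j) = 2*j*(-27 + j) (v(j) = (2*j)*(-27 + j) = 2*j*(-27 + j))
f(C) = C**2
(v(-24) + f(-37))*(4360 - 245) = (2*(-24)*(-27 - 24) + (-37)**2)*(4360 - 245) = (2*(-24)*(-51) + 1369)*4115 = (2448 + 1369)*4115 = 3817*4115 = 15706955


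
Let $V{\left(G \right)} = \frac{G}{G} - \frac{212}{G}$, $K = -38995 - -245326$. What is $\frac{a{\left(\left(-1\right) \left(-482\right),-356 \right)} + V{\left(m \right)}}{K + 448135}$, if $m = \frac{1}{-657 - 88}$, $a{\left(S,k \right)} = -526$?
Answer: $\frac{157415}{654466} \approx 0.24052$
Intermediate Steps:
$m = - \frac{1}{745}$ ($m = \frac{1}{-745} = - \frac{1}{745} \approx -0.0013423$)
$K = 206331$ ($K = -38995 + 245326 = 206331$)
$V{\left(G \right)} = 1 - \frac{212}{G}$
$\frac{a{\left(\left(-1\right) \left(-482\right),-356 \right)} + V{\left(m \right)}}{K + 448135} = \frac{-526 + \frac{-212 - \frac{1}{745}}{- \frac{1}{745}}}{206331 + 448135} = \frac{-526 - -157941}{654466} = \left(-526 + 157941\right) \frac{1}{654466} = 157415 \cdot \frac{1}{654466} = \frac{157415}{654466}$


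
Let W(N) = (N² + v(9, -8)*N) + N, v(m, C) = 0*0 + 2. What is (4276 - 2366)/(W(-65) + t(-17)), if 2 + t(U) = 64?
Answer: 955/2046 ≈ 0.46676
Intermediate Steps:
t(U) = 62 (t(U) = -2 + 64 = 62)
v(m, C) = 2 (v(m, C) = 0 + 2 = 2)
W(N) = N² + 3*N (W(N) = (N² + 2*N) + N = N² + 3*N)
(4276 - 2366)/(W(-65) + t(-17)) = (4276 - 2366)/(-65*(3 - 65) + 62) = 1910/(-65*(-62) + 62) = 1910/(4030 + 62) = 1910/4092 = 1910*(1/4092) = 955/2046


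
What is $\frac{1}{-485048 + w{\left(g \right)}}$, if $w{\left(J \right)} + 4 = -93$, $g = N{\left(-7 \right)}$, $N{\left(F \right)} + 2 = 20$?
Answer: $- \frac{1}{485145} \approx -2.0612 \cdot 10^{-6}$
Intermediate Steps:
$N{\left(F \right)} = 18$ ($N{\left(F \right)} = -2 + 20 = 18$)
$g = 18$
$w{\left(J \right)} = -97$ ($w{\left(J \right)} = -4 - 93 = -97$)
$\frac{1}{-485048 + w{\left(g \right)}} = \frac{1}{-485048 - 97} = \frac{1}{-485145} = - \frac{1}{485145}$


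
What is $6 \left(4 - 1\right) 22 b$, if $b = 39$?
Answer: $15444$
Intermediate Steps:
$6 \left(4 - 1\right) 22 b = 6 \left(4 - 1\right) 22 \cdot 39 = 6 \cdot 3 \cdot 22 \cdot 39 = 18 \cdot 22 \cdot 39 = 396 \cdot 39 = 15444$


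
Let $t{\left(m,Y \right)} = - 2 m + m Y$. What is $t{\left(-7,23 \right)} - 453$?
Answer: $-600$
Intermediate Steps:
$t{\left(m,Y \right)} = - 2 m + Y m$
$t{\left(-7,23 \right)} - 453 = - 7 \left(-2 + 23\right) - 453 = \left(-7\right) 21 - 453 = -147 - 453 = -600$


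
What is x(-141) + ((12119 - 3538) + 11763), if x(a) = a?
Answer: 20203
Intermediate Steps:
x(-141) + ((12119 - 3538) + 11763) = -141 + ((12119 - 3538) + 11763) = -141 + (8581 + 11763) = -141 + 20344 = 20203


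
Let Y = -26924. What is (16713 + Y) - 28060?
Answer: -38271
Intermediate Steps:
(16713 + Y) - 28060 = (16713 - 26924) - 28060 = -10211 - 28060 = -38271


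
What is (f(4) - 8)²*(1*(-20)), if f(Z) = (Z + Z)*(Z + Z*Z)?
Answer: -462080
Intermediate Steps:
f(Z) = 2*Z*(Z + Z²) (f(Z) = (2*Z)*(Z + Z²) = 2*Z*(Z + Z²))
(f(4) - 8)²*(1*(-20)) = (2*4²*(1 + 4) - 8)²*(1*(-20)) = (2*16*5 - 8)²*(-20) = (160 - 8)²*(-20) = 152²*(-20) = 23104*(-20) = -462080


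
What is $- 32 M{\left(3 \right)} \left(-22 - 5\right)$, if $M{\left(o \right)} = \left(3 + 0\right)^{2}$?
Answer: $7776$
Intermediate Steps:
$M{\left(o \right)} = 9$ ($M{\left(o \right)} = 3^{2} = 9$)
$- 32 M{\left(3 \right)} \left(-22 - 5\right) = \left(-32\right) 9 \left(-22 - 5\right) = \left(-288\right) \left(-27\right) = 7776$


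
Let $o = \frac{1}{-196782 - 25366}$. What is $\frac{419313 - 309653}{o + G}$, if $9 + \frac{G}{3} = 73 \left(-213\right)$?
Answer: $- \frac{24360749680}{10368535753} \approx -2.3495$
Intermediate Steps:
$o = - \frac{1}{222148}$ ($o = \frac{1}{-222148} = - \frac{1}{222148} \approx -4.5015 \cdot 10^{-6}$)
$G = -46674$ ($G = -27 + 3 \cdot 73 \left(-213\right) = -27 + 3 \left(-15549\right) = -27 - 46647 = -46674$)
$\frac{419313 - 309653}{o + G} = \frac{419313 - 309653}{- \frac{1}{222148} - 46674} = \frac{109660}{- \frac{10368535753}{222148}} = 109660 \left(- \frac{222148}{10368535753}\right) = - \frac{24360749680}{10368535753}$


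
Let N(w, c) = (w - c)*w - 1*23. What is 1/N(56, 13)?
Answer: 1/2385 ≈ 0.00041929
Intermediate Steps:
N(w, c) = -23 + w*(w - c) (N(w, c) = w*(w - c) - 23 = -23 + w*(w - c))
1/N(56, 13) = 1/(-23 + 56² - 1*13*56) = 1/(-23 + 3136 - 728) = 1/2385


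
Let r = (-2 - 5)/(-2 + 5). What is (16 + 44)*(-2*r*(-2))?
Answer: -560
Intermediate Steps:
r = -7/3 ≈ -2.3333
(16 + 44)*(-2*r*(-2)) = (16 + 44)*(-2*(-7/3)*(-2)) = 60*((14/3)*(-2)) = 60*(-28/3) = -560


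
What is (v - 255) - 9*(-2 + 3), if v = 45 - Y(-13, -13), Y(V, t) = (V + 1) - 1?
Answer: -206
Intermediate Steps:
Y(V, t) = V (Y(V, t) = (1 + V) - 1 = V)
v = 58 (v = 45 - 1*(-13) = 45 + 13 = 58)
(v - 255) - 9*(-2 + 3) = (58 - 255) - 9*(-2 + 3) = -197 - 9*1 = -197 - 9 = -206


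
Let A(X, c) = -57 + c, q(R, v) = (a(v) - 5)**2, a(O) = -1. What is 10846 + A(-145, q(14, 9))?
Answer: 10825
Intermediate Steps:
q(R, v) = 36 (q(R, v) = (-1 - 5)**2 = (-6)**2 = 36)
10846 + A(-145, q(14, 9)) = 10846 + (-57 + 36) = 10846 - 21 = 10825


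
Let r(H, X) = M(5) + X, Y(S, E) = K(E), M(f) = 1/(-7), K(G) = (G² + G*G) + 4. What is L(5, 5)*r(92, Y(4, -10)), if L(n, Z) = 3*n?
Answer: 21405/7 ≈ 3057.9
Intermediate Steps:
K(G) = 4 + 2*G² (K(G) = (G² + G²) + 4 = 2*G² + 4 = 4 + 2*G²)
M(f) = -⅐
Y(S, E) = 4 + 2*E²
r(H, X) = -⅐ + X
L(5, 5)*r(92, Y(4, -10)) = (3*5)*(-⅐ + (4 + 2*(-10)²)) = 15*(-⅐ + (4 + 2*100)) = 15*(-⅐ + (4 + 200)) = 15*(-⅐ + 204) = 15*(1427/7) = 21405/7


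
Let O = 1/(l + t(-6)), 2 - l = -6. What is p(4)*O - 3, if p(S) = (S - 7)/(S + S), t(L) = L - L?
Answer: -195/64 ≈ -3.0469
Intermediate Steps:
l = 8 (l = 2 - 1*(-6) = 2 + 6 = 8)
t(L) = 0
O = ⅛ (O = 1/(8 + 0) = 1/8 = ⅛ ≈ 0.12500)
p(S) = (-7 + S)/(2*S) (p(S) = (-7 + S)/((2*S)) = (-7 + S)*(1/(2*S)) = (-7 + S)/(2*S))
p(4)*O - 3 = ((½)*(-7 + 4)/4)*(⅛) - 3 = ((½)*(¼)*(-3))*(⅛) - 3 = -3/8*⅛ - 3 = -3/64 - 3 = -195/64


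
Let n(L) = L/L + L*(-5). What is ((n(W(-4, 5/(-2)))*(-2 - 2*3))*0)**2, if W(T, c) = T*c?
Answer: 0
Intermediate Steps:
n(L) = 1 - 5*L
((n(W(-4, 5/(-2)))*(-2 - 2*3))*0)**2 = (((1 - (-20)*5/(-2))*(-2 - 2*3))*0)**2 = (((1 - (-20)*5*(-1/2))*(-2 - 6))*0)**2 = (((1 - (-20)*(-5)/2)*(-8))*0)**2 = (((1 - 5*10)*(-8))*0)**2 = (((1 - 50)*(-8))*0)**2 = (-49*(-8)*0)**2 = (392*0)**2 = 0**2 = 0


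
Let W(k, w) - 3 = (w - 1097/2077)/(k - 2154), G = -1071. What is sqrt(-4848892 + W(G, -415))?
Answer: I*sqrt(966923563198028501)/446555 ≈ 2202.0*I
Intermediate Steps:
W(k, w) = 3 + (-1097/2077 + w)/(-2154 + k) (W(k, w) = 3 + (w - 1097/2077)/(k - 2154) = 3 + (w - 1097*1/2077)/(-2154 + k) = 3 + (w - 1097/2077)/(-2154 + k) = 3 + (-1097/2077 + w)/(-2154 + k))
sqrt(-4848892 + W(G, -415)) = sqrt(-4848892 + (-13422671/2077 - 415 + 3*(-1071))/(-2154 - 1071)) = sqrt(-4848892 + (-13422671/2077 - 415 - 3213)/(-3225)) = sqrt(-4848892 - 1/3225*(-20958027/2077)) = sqrt(-4848892 + 6986009/2232775) = sqrt(-10826477849291/2232775) = I*sqrt(966923563198028501)/446555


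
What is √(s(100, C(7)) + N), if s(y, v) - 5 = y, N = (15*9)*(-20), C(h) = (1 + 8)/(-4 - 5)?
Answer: I*√2595 ≈ 50.941*I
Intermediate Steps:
C(h) = -1 (C(h) = 9/(-9) = 9*(-⅑) = -1)
N = -2700 (N = 135*(-20) = -2700)
s(y, v) = 5 + y
√(s(100, C(7)) + N) = √((5 + 100) - 2700) = √(105 - 2700) = √(-2595) = I*√2595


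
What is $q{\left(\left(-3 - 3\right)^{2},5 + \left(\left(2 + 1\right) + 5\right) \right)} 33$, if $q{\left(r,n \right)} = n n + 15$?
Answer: $6072$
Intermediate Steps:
$q{\left(r,n \right)} = 15 + n^{2}$ ($q{\left(r,n \right)} = n^{2} + 15 = 15 + n^{2}$)
$q{\left(\left(-3 - 3\right)^{2},5 + \left(\left(2 + 1\right) + 5\right) \right)} 33 = \left(15 + \left(5 + \left(\left(2 + 1\right) + 5\right)\right)^{2}\right) 33 = \left(15 + \left(5 + \left(3 + 5\right)\right)^{2}\right) 33 = \left(15 + \left(5 + 8\right)^{2}\right) 33 = \left(15 + 13^{2}\right) 33 = \left(15 + 169\right) 33 = 184 \cdot 33 = 6072$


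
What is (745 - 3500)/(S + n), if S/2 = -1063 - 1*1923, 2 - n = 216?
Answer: 2755/6186 ≈ 0.44536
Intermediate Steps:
n = -214 (n = 2 - 1*216 = 2 - 216 = -214)
S = -5972 (S = 2*(-1063 - 1*1923) = 2*(-1063 - 1923) = 2*(-2986) = -5972)
(745 - 3500)/(S + n) = (745 - 3500)/(-5972 - 214) = -2755/(-6186) = -2755*(-1/6186) = 2755/6186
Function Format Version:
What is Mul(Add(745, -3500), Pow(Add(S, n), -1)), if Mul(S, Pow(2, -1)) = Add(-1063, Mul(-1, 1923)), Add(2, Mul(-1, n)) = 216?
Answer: Rational(2755, 6186) ≈ 0.44536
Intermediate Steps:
n = -214 (n = Add(2, Mul(-1, 216)) = Add(2, -216) = -214)
S = -5972 (S = Mul(2, Add(-1063, Mul(-1, 1923))) = Mul(2, Add(-1063, -1923)) = Mul(2, -2986) = -5972)
Mul(Add(745, -3500), Pow(Add(S, n), -1)) = Mul(Add(745, -3500), Pow(Add(-5972, -214), -1)) = Mul(-2755, Pow(-6186, -1)) = Mul(-2755, Rational(-1, 6186)) = Rational(2755, 6186)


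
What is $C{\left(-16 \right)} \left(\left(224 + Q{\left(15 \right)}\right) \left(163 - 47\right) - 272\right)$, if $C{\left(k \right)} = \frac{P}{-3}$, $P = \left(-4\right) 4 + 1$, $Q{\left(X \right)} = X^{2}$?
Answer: $259060$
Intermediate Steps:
$P = -15$ ($P = -16 + 1 = -15$)
$C{\left(k \right)} = 5$ ($C{\left(k \right)} = - \frac{15}{-3} = \left(-15\right) \left(- \frac{1}{3}\right) = 5$)
$C{\left(-16 \right)} \left(\left(224 + Q{\left(15 \right)}\right) \left(163 - 47\right) - 272\right) = 5 \left(\left(224 + 15^{2}\right) \left(163 - 47\right) - 272\right) = 5 \left(\left(224 + 225\right) 116 - 272\right) = 5 \left(449 \cdot 116 - 272\right) = 5 \left(52084 - 272\right) = 5 \cdot 51812 = 259060$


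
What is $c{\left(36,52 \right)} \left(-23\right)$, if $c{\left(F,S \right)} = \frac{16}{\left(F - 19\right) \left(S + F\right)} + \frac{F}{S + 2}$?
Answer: $- \frac{8740}{561} \approx -15.579$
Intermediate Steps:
$c{\left(F,S \right)} = \frac{F}{2 + S} + \frac{16}{\left(-19 + F\right) \left(F + S\right)}$ ($c{\left(F,S \right)} = \frac{16}{\left(-19 + F\right) \left(F + S\right)} + \frac{F}{2 + S} = \frac{F}{2 + S} + \frac{16}{\left(-19 + F\right) \left(F + S\right)}$)
$c{\left(36,52 \right)} \left(-23\right) = \frac{-32 - 36^{3} - 832 + 19 \cdot 36^{2} - 52 \cdot 36^{2} + 19 \cdot 36 \cdot 52}{- 2 \cdot 36^{2} + 19 \cdot 52^{2} + 38 \cdot 36 + 38 \cdot 52 - 36 \cdot 52^{2} - 52 \cdot 36^{2} + 17 \cdot 36 \cdot 52} \left(-23\right) = \frac{-32 - 46656 - 832 + 19 \cdot 1296 - 52 \cdot 1296 + 35568}{\left(-2\right) 1296 + 19 \cdot 2704 + 1368 + 1976 - 36 \cdot 2704 - 52 \cdot 1296 + 31824} \left(-23\right) = \frac{-32 - 46656 - 832 + 24624 - 67392 + 35568}{-2592 + 51376 + 1368 + 1976 - 97344 - 67392 + 31824} \left(-23\right) = \frac{1}{-80784} \left(-54720\right) \left(-23\right) = \left(- \frac{1}{80784}\right) \left(-54720\right) \left(-23\right) = \frac{380}{561} \left(-23\right) = - \frac{8740}{561}$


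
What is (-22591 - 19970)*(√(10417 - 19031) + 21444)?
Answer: -912678084 - 42561*I*√8614 ≈ -9.1268e+8 - 3.9502e+6*I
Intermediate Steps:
(-22591 - 19970)*(√(10417 - 19031) + 21444) = -42561*(√(-8614) + 21444) = -42561*(I*√8614 + 21444) = -42561*(21444 + I*√8614) = -912678084 - 42561*I*√8614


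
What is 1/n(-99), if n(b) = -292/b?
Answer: 99/292 ≈ 0.33904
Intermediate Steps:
1/n(-99) = 1/(-292/(-99)) = 1/(-292*(-1/99)) = 1/(292/99) = 99/292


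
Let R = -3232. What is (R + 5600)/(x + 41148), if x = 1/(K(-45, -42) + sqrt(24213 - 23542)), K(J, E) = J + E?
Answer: 672130318656/11679396062041 + 2368*sqrt(671)/11679396062041 ≈ 0.057548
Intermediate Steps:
K(J, E) = E + J
x = 1/(-87 + sqrt(671)) (x = 1/((-42 - 45) + sqrt(24213 - 23542)) = 1/(-87 + sqrt(671)) ≈ -0.016368)
(R + 5600)/(x + 41148) = (-3232 + 5600)/((-87/6898 - sqrt(671)/6898) + 41148) = 2368/(283838817/6898 - sqrt(671)/6898)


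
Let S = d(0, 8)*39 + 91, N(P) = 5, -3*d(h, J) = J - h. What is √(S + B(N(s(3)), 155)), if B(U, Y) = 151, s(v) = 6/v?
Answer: √138 ≈ 11.747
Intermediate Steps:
d(h, J) = -J/3 + h/3 (d(h, J) = -(J - h)/3 = -J/3 + h/3)
S = -13 (S = (-⅓*8 + (⅓)*0)*39 + 91 = (-8/3 + 0)*39 + 91 = -8/3*39 + 91 = -104 + 91 = -13)
√(S + B(N(s(3)), 155)) = √(-13 + 151) = √138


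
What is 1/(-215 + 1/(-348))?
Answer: -348/74821 ≈ -0.0046511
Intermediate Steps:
1/(-215 + 1/(-348)) = 1/(-215 - 1/348) = 1/(-74821/348) = -348/74821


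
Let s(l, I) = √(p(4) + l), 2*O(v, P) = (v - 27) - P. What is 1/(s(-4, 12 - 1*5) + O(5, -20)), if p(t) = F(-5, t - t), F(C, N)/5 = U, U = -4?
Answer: -I/(I + 2*√6) ≈ -0.04 - 0.19596*I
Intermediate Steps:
O(v, P) = -27/2 + v/2 - P/2 (O(v, P) = ((v - 27) - P)/2 = ((-27 + v) - P)/2 = (-27 + v - P)/2 = -27/2 + v/2 - P/2)
F(C, N) = -20 (F(C, N) = 5*(-4) = -20)
p(t) = -20
s(l, I) = √(-20 + l)
1/(s(-4, 12 - 1*5) + O(5, -20)) = 1/(√(-20 - 4) + (-27/2 + (½)*5 - ½*(-20))) = 1/(√(-24) + (-27/2 + 5/2 + 10)) = 1/(2*I*√6 - 1) = 1/(-1 + 2*I*√6)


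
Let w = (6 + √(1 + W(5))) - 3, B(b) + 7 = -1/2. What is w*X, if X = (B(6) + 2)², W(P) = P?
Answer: 363/4 + 121*√6/4 ≈ 164.85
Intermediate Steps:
B(b) = -15/2 (B(b) = -7 - 1/2 = -7 - 1*½ = -7 - ½ = -15/2)
w = 3 + √6 (w = (6 + √(1 + 5)) - 3 = (6 + √6) - 3 = 3 + √6 ≈ 5.4495)
X = 121/4 (X = (-15/2 + 2)² = (-11/2)² = 121/4 ≈ 30.250)
w*X = (3 + √6)*(121/4) = 363/4 + 121*√6/4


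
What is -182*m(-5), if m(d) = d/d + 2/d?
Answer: -546/5 ≈ -109.20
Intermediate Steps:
m(d) = 1 + 2/d
-182*m(-5) = -182*(2 - 5)/(-5) = -(-182)*(-3)/5 = -182*⅗ = -546/5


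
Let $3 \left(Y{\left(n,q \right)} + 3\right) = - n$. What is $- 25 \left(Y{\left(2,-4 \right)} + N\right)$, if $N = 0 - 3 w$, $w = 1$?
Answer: $\frac{500}{3} \approx 166.67$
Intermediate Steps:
$Y{\left(n,q \right)} = -3 - \frac{n}{3}$ ($Y{\left(n,q \right)} = -3 + \frac{\left(-1\right) n}{3} = -3 - \frac{n}{3}$)
$N = -3$ ($N = 0 - 3 = -3$)
$- 25 \left(Y{\left(2,-4 \right)} + N\right) = - 25 \left(\left(-3 - \frac{2}{3}\right) - 3\right) = - 25 \left(- \frac{11}{3} - 3\right) = \left(-25\right) \left(- \frac{20}{3}\right) = \frac{500}{3}$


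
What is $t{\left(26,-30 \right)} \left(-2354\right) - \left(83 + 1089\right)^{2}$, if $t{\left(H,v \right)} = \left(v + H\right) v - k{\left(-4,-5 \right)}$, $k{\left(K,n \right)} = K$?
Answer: $-1665480$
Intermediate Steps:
$t{\left(H,v \right)} = 4 + v \left(H + v\right)$ ($t{\left(H,v \right)} = \left(v + H\right) v - -4 = \left(H + v\right) v + 4 = v \left(H + v\right) + 4 = 4 + v \left(H + v\right)$)
$t{\left(26,-30 \right)} \left(-2354\right) - \left(83 + 1089\right)^{2} = \left(4 + \left(-30\right)^{2} + 26 \left(-30\right)\right) \left(-2354\right) - \left(83 + 1089\right)^{2} = \left(4 + 900 - 780\right) \left(-2354\right) - 1172^{2} = 124 \left(-2354\right) - 1373584 = -291896 - 1373584 = -1665480$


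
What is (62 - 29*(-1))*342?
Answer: 31122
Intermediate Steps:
(62 - 29*(-1))*342 = (62 + 29)*342 = 91*342 = 31122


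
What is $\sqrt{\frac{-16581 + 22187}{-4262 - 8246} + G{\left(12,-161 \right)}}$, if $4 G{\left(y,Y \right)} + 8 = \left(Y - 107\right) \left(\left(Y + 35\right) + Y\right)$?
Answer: $\frac{\sqrt{751998815170}}{6254} \approx 138.66$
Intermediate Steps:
$G{\left(y,Y \right)} = -2 + \frac{\left(-107 + Y\right) \left(35 + 2 Y\right)}{4}$ ($G{\left(y,Y \right)} = -2 + \frac{\left(Y - 107\right) \left(\left(Y + 35\right) + Y\right)}{4} = -2 + \frac{\left(-107 + Y\right) \left(\left(35 + Y\right) + Y\right)}{4} = -2 + \frac{\left(-107 + Y\right) \left(35 + 2 Y\right)}{4}$)
$\sqrt{\frac{-16581 + 22187}{-4262 - 8246} + G{\left(12,-161 \right)}} = \sqrt{\frac{-16581 + 22187}{-4262 - 8246} - \left(- \frac{12533}{2} - \frac{25921}{2}\right)} = \sqrt{\frac{5606}{-12508} + \left(- \frac{3753}{4} + \frac{1}{2} \cdot 25921 + \frac{28819}{4}\right)} = \sqrt{5606 \left(- \frac{1}{12508}\right) + \left(- \frac{3753}{4} + \frac{25921}{2} + \frac{28819}{4}\right)} = \sqrt{- \frac{2803}{6254} + 19227} = \sqrt{\frac{120242855}{6254}} = \frac{\sqrt{751998815170}}{6254}$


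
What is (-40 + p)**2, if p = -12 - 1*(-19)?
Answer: 1089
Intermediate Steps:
p = 7 (p = -12 + 19 = 7)
(-40 + p)**2 = (-40 + 7)**2 = (-33)**2 = 1089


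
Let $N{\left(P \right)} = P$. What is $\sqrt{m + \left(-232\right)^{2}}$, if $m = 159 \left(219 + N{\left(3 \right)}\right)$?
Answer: $\sqrt{89122} \approx 298.53$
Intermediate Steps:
$m = 35298$ ($m = 159 \left(219 + 3\right) = 159 \cdot 222 = 35298$)
$\sqrt{m + \left(-232\right)^{2}} = \sqrt{35298 + \left(-232\right)^{2}} = \sqrt{35298 + 53824} = \sqrt{89122}$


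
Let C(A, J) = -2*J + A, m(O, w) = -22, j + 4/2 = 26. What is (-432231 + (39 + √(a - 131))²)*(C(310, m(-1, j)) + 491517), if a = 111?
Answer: -211863595830 + 76731876*I*√5 ≈ -2.1186e+11 + 1.7158e+8*I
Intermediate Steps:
j = 24 (j = -2 + 26 = 24)
C(A, J) = A - 2*J
(-432231 + (39 + √(a - 131))²)*(C(310, m(-1, j)) + 491517) = (-432231 + (39 + √(111 - 131))²)*((310 - 2*(-22)) + 491517) = (-432231 + (39 + √(-20))²)*((310 + 44) + 491517) = (-432231 + (39 + 2*I*√5)²)*(354 + 491517) = (-432231 + (39 + 2*I*√5)²)*491871 = -212601894201 + 491871*(39 + 2*I*√5)²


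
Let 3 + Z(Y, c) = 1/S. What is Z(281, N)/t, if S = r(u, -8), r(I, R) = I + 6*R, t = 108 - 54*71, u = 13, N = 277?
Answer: 53/65205 ≈ 0.00081282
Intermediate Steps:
t = -3726 (t = 108 - 3834 = -3726)
S = -35 (S = 13 + 6*(-8) = 13 - 48 = -35)
Z(Y, c) = -106/35 (Z(Y, c) = -3 + 1/(-35) = -3 - 1/35 = -106/35)
Z(281, N)/t = -106/35/(-3726) = -106/35*(-1/3726) = 53/65205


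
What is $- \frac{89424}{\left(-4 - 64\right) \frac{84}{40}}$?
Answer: $\frac{74520}{119} \approx 626.22$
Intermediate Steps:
$- \frac{89424}{\left(-4 - 64\right) \frac{84}{40}} = - \frac{89424}{\left(-68\right) 84 \cdot \frac{1}{40}} = - \frac{89424}{\left(-68\right) \frac{21}{10}} = - \frac{89424}{- \frac{714}{5}} = \left(-89424\right) \left(- \frac{5}{714}\right) = \frac{74520}{119}$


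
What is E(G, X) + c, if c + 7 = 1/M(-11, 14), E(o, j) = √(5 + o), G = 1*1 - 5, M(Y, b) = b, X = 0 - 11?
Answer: -83/14 ≈ -5.9286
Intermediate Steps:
X = -11
G = -4 (G = 1 - 5 = -4)
c = -97/14 (c = -7 + 1/14 = -97/14 ≈ -6.9286)
E(G, X) + c = √(5 - 4) - 97/14 = √1 - 97/14 = 1 - 97/14 = -83/14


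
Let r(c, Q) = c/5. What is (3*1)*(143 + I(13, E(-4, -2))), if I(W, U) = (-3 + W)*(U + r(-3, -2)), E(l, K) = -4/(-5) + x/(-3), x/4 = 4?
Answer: 275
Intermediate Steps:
r(c, Q) = c/5 (r(c, Q) = c*(⅕) = c/5)
x = 16 (x = 4*4 = 16)
E(l, K) = -68/15 (E(l, K) = -4/(-5) + 16/(-3) = -4*(-⅕) + 16*(-⅓) = ⅘ - 16/3 = -68/15)
I(W, U) = (-3 + W)*(-⅗ + U) (I(W, U) = (-3 + W)*(U + (⅕)*(-3)) = (-3 + W)*(U - ⅗) = (-3 + W)*(-⅗ + U))
(3*1)*(143 + I(13, E(-4, -2))) = (3*1)*(143 + (9/5 - 3*(-68/15) - ⅗*13 - 68/15*13)) = 3*(143 + (9/5 + 68/5 - 39/5 - 884/15)) = 3*(143 - 154/3) = 3*(275/3) = 275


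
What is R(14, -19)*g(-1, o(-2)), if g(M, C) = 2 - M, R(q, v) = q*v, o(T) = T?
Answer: -798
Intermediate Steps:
R(14, -19)*g(-1, o(-2)) = (14*(-19))*(2 - 1*(-1)) = -266*(2 + 1) = -266*3 = -798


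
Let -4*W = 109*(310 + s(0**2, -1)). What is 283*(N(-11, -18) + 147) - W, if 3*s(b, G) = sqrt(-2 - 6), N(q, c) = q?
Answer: 93871/2 + 109*I*sqrt(2)/6 ≈ 46936.0 + 25.692*I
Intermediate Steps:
s(b, G) = 2*I*sqrt(2)/3 (s(b, G) = sqrt(-2 - 6)/3 = sqrt(-8)/3 = (2*I*sqrt(2))/3 = 2*I*sqrt(2)/3)
W = -16895/2 - 109*I*sqrt(2)/6 (W = -109*(310 + 2*I*sqrt(2)/3)/4 = -(33790 + 218*I*sqrt(2)/3)/4 = -16895/2 - 109*I*sqrt(2)/6 ≈ -8447.5 - 25.692*I)
283*(N(-11, -18) + 147) - W = 283*(-11 + 147) - (-16895/2 - 109*I*sqrt(2)/6) = 283*136 + (16895/2 + 109*I*sqrt(2)/6) = 38488 + (16895/2 + 109*I*sqrt(2)/6) = 93871/2 + 109*I*sqrt(2)/6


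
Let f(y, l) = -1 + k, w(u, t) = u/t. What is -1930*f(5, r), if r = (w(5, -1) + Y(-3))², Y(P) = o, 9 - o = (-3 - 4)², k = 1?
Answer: 0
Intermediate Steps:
o = -40 (o = 9 - (-3 - 4)² = 9 - 1*(-7)² = 9 - 1*49 = 9 - 49 = -40)
Y(P) = -40
r = 2025 (r = (5/(-1) - 40)² = (5*(-1) - 40)² = (-5 - 40)² = (-45)² = 2025)
f(y, l) = 0 (f(y, l) = -1 + 1 = 0)
-1930*f(5, r) = -1930*0 = 0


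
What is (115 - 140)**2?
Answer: 625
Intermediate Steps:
(115 - 140)**2 = (-25)**2 = 625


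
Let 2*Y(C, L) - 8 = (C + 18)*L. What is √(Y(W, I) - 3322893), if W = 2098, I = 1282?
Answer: I*√1966533 ≈ 1402.3*I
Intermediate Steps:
Y(C, L) = 4 + L*(18 + C)/2 (Y(C, L) = 4 + ((C + 18)*L)/2 = 4 + ((18 + C)*L)/2 = 4 + (L*(18 + C))/2 = 4 + L*(18 + C)/2)
√(Y(W, I) - 3322893) = √((4 + 9*1282 + (½)*2098*1282) - 3322893) = √((4 + 11538 + 1344818) - 3322893) = √(1356360 - 3322893) = √(-1966533) = I*√1966533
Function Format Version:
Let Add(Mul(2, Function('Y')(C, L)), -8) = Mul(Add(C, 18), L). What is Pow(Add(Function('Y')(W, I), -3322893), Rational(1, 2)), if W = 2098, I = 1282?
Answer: Mul(I, Pow(1966533, Rational(1, 2))) ≈ Mul(1402.3, I)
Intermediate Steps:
Function('Y')(C, L) = Add(4, Mul(Rational(1, 2), L, Add(18, C))) (Function('Y')(C, L) = Add(4, Mul(Rational(1, 2), Mul(Add(C, 18), L))) = Add(4, Mul(Rational(1, 2), Mul(Add(18, C), L))) = Add(4, Mul(Rational(1, 2), Mul(L, Add(18, C)))) = Add(4, Mul(Rational(1, 2), L, Add(18, C))))
Pow(Add(Function('Y')(W, I), -3322893), Rational(1, 2)) = Pow(Add(Add(4, Mul(9, 1282), Mul(Rational(1, 2), 2098, 1282)), -3322893), Rational(1, 2)) = Pow(Add(Add(4, 11538, 1344818), -3322893), Rational(1, 2)) = Pow(Add(1356360, -3322893), Rational(1, 2)) = Pow(-1966533, Rational(1, 2)) = Mul(I, Pow(1966533, Rational(1, 2)))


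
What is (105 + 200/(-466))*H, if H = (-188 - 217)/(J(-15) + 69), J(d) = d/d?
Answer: -1973565/3262 ≈ -605.02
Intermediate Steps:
J(d) = 1
H = -81/14 (H = (-188 - 217)/(1 + 69) = -405/70 = -405*1/70 = -81/14 ≈ -5.7857)
(105 + 200/(-466))*H = (105 + 200/(-466))*(-81/14) = (105 + 200*(-1/466))*(-81/14) = (105 - 100/233)*(-81/14) = (24365/233)*(-81/14) = -1973565/3262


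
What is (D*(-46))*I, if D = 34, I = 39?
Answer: -60996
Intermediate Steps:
(D*(-46))*I = (34*(-46))*39 = -1564*39 = -60996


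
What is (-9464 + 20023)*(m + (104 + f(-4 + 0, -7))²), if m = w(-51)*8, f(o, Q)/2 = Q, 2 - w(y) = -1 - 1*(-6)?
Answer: 85274484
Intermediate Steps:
w(y) = -3 (w(y) = 2 - (-1 - 1*(-6)) = 2 - (-1 + 6) = 2 - 1*5 = 2 - 5 = -3)
f(o, Q) = 2*Q
m = -24 (m = -3*8 = -24)
(-9464 + 20023)*(m + (104 + f(-4 + 0, -7))²) = (-9464 + 20023)*(-24 + (104 + 2*(-7))²) = 10559*(-24 + (104 - 14)²) = 10559*(-24 + 90²) = 10559*(-24 + 8100) = 10559*8076 = 85274484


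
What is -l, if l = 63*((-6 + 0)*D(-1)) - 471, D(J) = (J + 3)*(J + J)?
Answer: -1041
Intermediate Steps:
D(J) = 2*J*(3 + J) (D(J) = (3 + J)*(2*J) = 2*J*(3 + J))
l = 1041 (l = 63*((-6 + 0)*(2*(-1)*(3 - 1))) - 471 = 63*(-12*(-1)*2) - 471 = 63*(-6*(-4)) - 471 = 63*24 - 471 = 1512 - 471 = 1041)
-l = -1*1041 = -1041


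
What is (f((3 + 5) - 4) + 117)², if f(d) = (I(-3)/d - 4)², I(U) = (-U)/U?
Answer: 4669921/256 ≈ 18242.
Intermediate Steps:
I(U) = -1
f(d) = (-4 - 1/d)² (f(d) = (-1/d - 4)² = (-4 - 1/d)²)
(f((3 + 5) - 4) + 117)² = ((1 + 4*((3 + 5) - 4))²/((3 + 5) - 4)² + 117)² = ((1 + 4*(8 - 4))²/(8 - 4)² + 117)² = ((1 + 4*4)²/4² + 117)² = ((1 + 16)²/16 + 117)² = ((1/16)*17² + 117)² = ((1/16)*289 + 117)² = (289/16 + 117)² = (2161/16)² = 4669921/256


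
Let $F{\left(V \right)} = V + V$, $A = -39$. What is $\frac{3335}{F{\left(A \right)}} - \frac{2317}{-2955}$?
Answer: $- \frac{1074911}{25610} \approx -41.972$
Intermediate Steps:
$F{\left(V \right)} = 2 V$
$\frac{3335}{F{\left(A \right)}} - \frac{2317}{-2955} = \frac{3335}{2 \left(-39\right)} - \frac{2317}{-2955} = \frac{3335}{-78} - - \frac{2317}{2955} = 3335 \left(- \frac{1}{78}\right) + \frac{2317}{2955} = - \frac{3335}{78} + \frac{2317}{2955} = - \frac{1074911}{25610}$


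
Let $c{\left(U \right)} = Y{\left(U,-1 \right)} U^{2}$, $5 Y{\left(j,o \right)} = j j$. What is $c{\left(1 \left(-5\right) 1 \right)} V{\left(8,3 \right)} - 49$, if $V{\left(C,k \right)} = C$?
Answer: $951$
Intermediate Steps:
$Y{\left(j,o \right)} = \frac{j^{2}}{5}$ ($Y{\left(j,o \right)} = \frac{j j}{5} = \frac{j^{2}}{5}$)
$c{\left(U \right)} = \frac{U^{4}}{5}$ ($c{\left(U \right)} = \frac{U^{2}}{5} U^{2} = \frac{U^{4}}{5}$)
$c{\left(1 \left(-5\right) 1 \right)} V{\left(8,3 \right)} - 49 = \frac{\left(1 \left(-5\right) 1\right)^{4}}{5} \cdot 8 - 49 = \frac{\left(\left(-5\right) 1\right)^{4}}{5} \cdot 8 - 49 = \frac{\left(-5\right)^{4}}{5} \cdot 8 - 49 = \frac{1}{5} \cdot 625 \cdot 8 - 49 = 125 \cdot 8 - 49 = 1000 - 49 = 951$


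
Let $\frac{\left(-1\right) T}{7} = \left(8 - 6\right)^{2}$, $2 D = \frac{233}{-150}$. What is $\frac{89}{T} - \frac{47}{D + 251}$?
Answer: $- \frac{7075763}{2101876} \approx -3.3664$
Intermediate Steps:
$D = - \frac{233}{300}$ ($D = \frac{233 \frac{1}{-150}}{2} = \frac{233 \left(- \frac{1}{150}\right)}{2} = \frac{1}{2} \left(- \frac{233}{150}\right) = - \frac{233}{300} \approx -0.77667$)
$T = -28$ ($T = - 7 \left(8 - 6\right)^{2} = - 7 \cdot 2^{2} = \left(-7\right) 4 = -28$)
$\frac{89}{T} - \frac{47}{D + 251} = \frac{89}{-28} - \frac{47}{- \frac{233}{300} + 251} = 89 \left(- \frac{1}{28}\right) - \frac{47}{\frac{75067}{300}} = - \frac{89}{28} - \frac{14100}{75067} = - \frac{7075763}{2101876}$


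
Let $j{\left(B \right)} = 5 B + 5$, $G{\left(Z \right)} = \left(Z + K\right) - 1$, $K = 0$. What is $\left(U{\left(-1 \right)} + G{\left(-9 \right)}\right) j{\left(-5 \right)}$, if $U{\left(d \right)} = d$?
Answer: $220$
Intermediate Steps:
$G{\left(Z \right)} = -1 + Z$ ($G{\left(Z \right)} = \left(Z + 0\right) - 1 = Z + \left(-2 + 1\right) = Z - 1 = -1 + Z$)
$j{\left(B \right)} = 5 + 5 B$
$\left(U{\left(-1 \right)} + G{\left(-9 \right)}\right) j{\left(-5 \right)} = \left(-1 - 10\right) \left(5 + 5 \left(-5\right)\right) = \left(-1 - 10\right) \left(5 - 25\right) = \left(-11\right) \left(-20\right) = 220$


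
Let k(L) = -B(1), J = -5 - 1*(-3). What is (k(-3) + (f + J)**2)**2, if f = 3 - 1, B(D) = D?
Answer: 1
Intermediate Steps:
J = -2 (J = -5 + 3 = -2)
f = 2
k(L) = -1 (k(L) = -1*1 = -1)
(k(-3) + (f + J)**2)**2 = (-1 + (2 - 2)**2)**2 = (-1 + 0**2)**2 = (-1 + 0)**2 = (-1)**2 = 1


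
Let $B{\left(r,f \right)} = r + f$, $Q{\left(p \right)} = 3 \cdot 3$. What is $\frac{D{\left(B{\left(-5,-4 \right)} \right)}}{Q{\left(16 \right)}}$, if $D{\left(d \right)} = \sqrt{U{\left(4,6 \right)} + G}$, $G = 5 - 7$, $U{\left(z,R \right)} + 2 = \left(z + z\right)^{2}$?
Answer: $\frac{2 \sqrt{15}}{9} \approx 0.86066$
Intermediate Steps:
$U{\left(z,R \right)} = -2 + 4 z^{2}$ ($U{\left(z,R \right)} = -2 + \left(z + z\right)^{2} = -2 + \left(2 z\right)^{2} = -2 + 4 z^{2}$)
$G = -2$ ($G = 5 - 7 = -2$)
$Q{\left(p \right)} = 9$
$B{\left(r,f \right)} = f + r$
$D{\left(d \right)} = 2 \sqrt{15}$ ($D{\left(d \right)} = \sqrt{\left(-2 + 4 \cdot 4^{2}\right) - 2} = \sqrt{\left(-2 + 4 \cdot 16\right) - 2} = \sqrt{\left(-2 + 64\right) - 2} = \sqrt{62 - 2} = \sqrt{60} = 2 \sqrt{15}$)
$\frac{D{\left(B{\left(-5,-4 \right)} \right)}}{Q{\left(16 \right)}} = \frac{2 \sqrt{15}}{9}$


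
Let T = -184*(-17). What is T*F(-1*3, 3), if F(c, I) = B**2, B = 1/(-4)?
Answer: 391/2 ≈ 195.50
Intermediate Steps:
B = -1/4 ≈ -0.25000
F(c, I) = 1/16 (F(c, I) = (-1/4)**2 = 1/16)
T = 3128
T*F(-1*3, 3) = 3128*(1/16) = 391/2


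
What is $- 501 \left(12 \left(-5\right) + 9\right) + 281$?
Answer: $25832$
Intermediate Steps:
$- 501 \left(12 \left(-5\right) + 9\right) + 281 = - 501 \left(-60 + 9\right) + 281 = \left(-501\right) \left(-51\right) + 281 = 25551 + 281 = 25832$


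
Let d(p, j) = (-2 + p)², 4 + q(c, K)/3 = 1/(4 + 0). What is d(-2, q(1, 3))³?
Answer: 4096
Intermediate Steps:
q(c, K) = -45/4 (q(c, K) = -12 + 3/(4 + 0) = -12 + 3/4 = -12 + 3*(¼) = -12 + ¾ = -45/4)
d(-2, q(1, 3))³ = ((-2 - 2)²)³ = ((-4)²)³ = 16³ = 4096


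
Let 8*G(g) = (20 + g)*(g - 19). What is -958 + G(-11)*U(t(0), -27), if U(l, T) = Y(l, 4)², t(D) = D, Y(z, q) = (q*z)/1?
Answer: -958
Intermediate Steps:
G(g) = (-19 + g)*(20 + g)/8 (G(g) = ((20 + g)*(g - 19))/8 = ((20 + g)*(-19 + g))/8 = ((-19 + g)*(20 + g))/8 = (-19 + g)*(20 + g)/8)
Y(z, q) = q*z (Y(z, q) = (q*z)*1 = q*z)
U(l, T) = 16*l² (U(l, T) = (4*l)² = 16*l²)
-958 + G(-11)*U(t(0), -27) = -958 + (-95/2 + (⅛)*(-11) + (⅛)*(-11)²)*(16*0²) = -958 + (-95/2 - 11/8 + (⅛)*121)*(16*0) = -958 + (-95/2 - 11/8 + 121/8)*0 = -958 - 135/4*0 = -958 + 0 = -958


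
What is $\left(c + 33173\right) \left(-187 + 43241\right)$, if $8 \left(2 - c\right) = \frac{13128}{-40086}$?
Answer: $\frac{9542593977719}{6681} \approx 1.4283 \cdot 10^{9}$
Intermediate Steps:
$c = \frac{27271}{13362}$ ($c = 2 - \frac{13128 \frac{1}{-40086}}{8} = 2 - \frac{13128 \left(- \frac{1}{40086}\right)}{8} = 2 - - \frac{547}{13362} = 2 + \frac{547}{13362} = \frac{27271}{13362} \approx 2.0409$)
$\left(c + 33173\right) \left(-187 + 43241\right) = \left(\frac{27271}{13362} + 33173\right) \left(-187 + 43241\right) = \frac{443284897}{13362} \cdot 43054 = \frac{9542593977719}{6681}$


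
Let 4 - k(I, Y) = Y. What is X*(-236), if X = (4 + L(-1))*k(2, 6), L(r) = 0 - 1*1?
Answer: 1416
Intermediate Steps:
k(I, Y) = 4 - Y
L(r) = -1 (L(r) = 0 - 1 = -1)
X = -6 (X = (4 - 1)*(4 - 1*6) = 3*(4 - 6) = 3*(-2) = -6)
X*(-236) = -6*(-236) = 1416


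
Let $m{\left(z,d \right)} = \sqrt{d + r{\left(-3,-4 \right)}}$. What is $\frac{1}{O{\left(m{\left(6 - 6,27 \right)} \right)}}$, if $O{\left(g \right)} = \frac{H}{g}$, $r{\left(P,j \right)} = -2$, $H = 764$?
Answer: $\frac{5}{764} \approx 0.0065445$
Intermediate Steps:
$m{\left(z,d \right)} = \sqrt{-2 + d}$ ($m{\left(z,d \right)} = \sqrt{d - 2} = \sqrt{-2 + d}$)
$O{\left(g \right)} = \frac{764}{g}$
$\frac{1}{O{\left(m{\left(6 - 6,27 \right)} \right)}} = \frac{1}{764 \frac{1}{\sqrt{-2 + 27}}} = \frac{1}{764 \frac{1}{\sqrt{25}}} = \frac{1}{764 \cdot \frac{1}{5}} = \frac{1}{\frac{764}{5}} = \frac{5}{764}$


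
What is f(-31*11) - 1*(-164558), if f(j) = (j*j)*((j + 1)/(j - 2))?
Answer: 95978934/343 ≈ 2.7982e+5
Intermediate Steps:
f(j) = j**2*(1 + j)/(-2 + j) (f(j) = j**2*((1 + j)/(-2 + j)) = j**2*(1 + j)/(-2 + j))
f(-31*11) - 1*(-164558) = (-31*11)**2*(1 - 31*11)/(-2 - 31*11) - 1*(-164558) = (-341)**2*(1 - 341)/(-2 - 341) + 164558 = 116281*(-340)/(-343) + 164558 = 116281*(-1/343)*(-340) + 164558 = 39535540/343 + 164558 = 95978934/343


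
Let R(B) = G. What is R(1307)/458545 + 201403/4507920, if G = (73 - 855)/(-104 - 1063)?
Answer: 7185246958699/160819148923920 ≈ 0.044679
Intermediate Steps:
G = 782/1167 (G = -782/(-1167) = -782*(-1/1167) = 782/1167 ≈ 0.67009)
R(B) = 782/1167
R(1307)/458545 + 201403/4507920 = (782/1167)/458545 + 201403/4507920 = (782/1167)*(1/458545) + 201403*(1/4507920) = 782/535122015 + 201403/4507920 = 7185246958699/160819148923920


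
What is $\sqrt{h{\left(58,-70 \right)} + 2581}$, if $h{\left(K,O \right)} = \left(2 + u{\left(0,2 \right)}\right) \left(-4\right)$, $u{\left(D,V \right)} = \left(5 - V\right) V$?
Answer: $\sqrt{2549} \approx 50.488$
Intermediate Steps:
$u{\left(D,V \right)} = V \left(5 - V\right)$
$h{\left(K,O \right)} = -32$ ($h{\left(K,O \right)} = \left(2 + 2 \left(5 - 2\right)\right) \left(-4\right) = \left(2 + 2 \cdot 3\right) \left(-4\right) = \left(2 + 6\right) \left(-4\right) = 8 \left(-4\right) = -32$)
$\sqrt{h{\left(58,-70 \right)} + 2581} = \sqrt{-32 + 2581} = \sqrt{2549}$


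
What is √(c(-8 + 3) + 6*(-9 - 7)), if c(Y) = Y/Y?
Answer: I*√95 ≈ 9.7468*I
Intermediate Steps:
c(Y) = 1
√(c(-8 + 3) + 6*(-9 - 7)) = √(1 + 6*(-9 - 7)) = √(1 + 6*(-16)) = √(1 - 96) = √(-95) = I*√95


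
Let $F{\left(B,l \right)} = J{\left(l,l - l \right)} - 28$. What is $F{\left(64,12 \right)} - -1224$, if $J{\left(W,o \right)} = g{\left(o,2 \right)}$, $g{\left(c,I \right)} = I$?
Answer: $1198$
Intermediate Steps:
$J{\left(W,o \right)} = 2$
$F{\left(B,l \right)} = -26$ ($F{\left(B,l \right)} = 2 - 28 = -26$)
$F{\left(64,12 \right)} - -1224 = -26 - -1224 = -26 + 1224 = 1198$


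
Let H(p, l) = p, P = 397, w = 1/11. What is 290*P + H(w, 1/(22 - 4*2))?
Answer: 1266431/11 ≈ 1.1513e+5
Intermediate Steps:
w = 1/11 ≈ 0.090909
290*P + H(w, 1/(22 - 4*2)) = 290*397 + 1/11 = 115130 + 1/11 = 1266431/11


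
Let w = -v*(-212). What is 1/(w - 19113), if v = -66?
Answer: -1/33105 ≈ -3.0207e-5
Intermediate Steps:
w = -13992 (w = -(-66)*(-212) = -1*13992 = -13992)
1/(w - 19113) = 1/(-13992 - 19113) = 1/(-33105) = -1/33105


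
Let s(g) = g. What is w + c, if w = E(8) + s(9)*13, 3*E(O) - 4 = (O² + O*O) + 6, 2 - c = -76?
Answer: 241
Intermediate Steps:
c = 78 (c = 2 - 1*(-76) = 2 + 76 = 78)
E(O) = 10/3 + 2*O²/3 (E(O) = 4/3 + ((O² + O*O) + 6)/3 = 4/3 + ((O² + O²) + 6)/3 = 4/3 + (2*O² + 6)/3 = 4/3 + (6 + 2*O²)/3 = 4/3 + (2 + 2*O²/3) = 10/3 + 2*O²/3)
w = 163 (w = (10/3 + (⅔)*8²) + 9*13 = (10/3 + (⅔)*64) + 117 = (10/3 + 128/3) + 117 = 46 + 117 = 163)
w + c = 163 + 78 = 241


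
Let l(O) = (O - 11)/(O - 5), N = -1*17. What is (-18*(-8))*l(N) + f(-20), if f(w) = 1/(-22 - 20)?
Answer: 84661/462 ≈ 183.25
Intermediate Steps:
f(w) = -1/42 (f(w) = 1/(-42) = -1/42)
N = -17
l(O) = (-11 + O)/(-5 + O)
(-18*(-8))*l(N) + f(-20) = (-18*(-8))*((-11 - 17)/(-5 - 17)) - 1/42 = 144*(-28/(-22)) - 1/42 = 144*(-1/22*(-28)) - 1/42 = 144*(14/11) - 1/42 = 2016/11 - 1/42 = 84661/462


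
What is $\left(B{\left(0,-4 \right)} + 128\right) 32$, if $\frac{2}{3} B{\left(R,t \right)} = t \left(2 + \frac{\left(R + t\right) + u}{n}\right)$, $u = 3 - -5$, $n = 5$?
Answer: $\frac{17792}{5} \approx 3558.4$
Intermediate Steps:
$u = 8$ ($u = 3 + 5 = 8$)
$B{\left(R,t \right)} = \frac{3 t \left(\frac{18}{5} + \frac{R}{5} + \frac{t}{5}\right)}{2}$ ($B{\left(R,t \right)} = \frac{3 t \left(2 + \frac{\left(R + t\right) + 8}{5}\right)}{2} = \frac{3 t \left(2 + \left(8 + R + t\right) \frac{1}{5}\right)}{2} = \frac{3 t \left(2 + \left(\frac{8}{5} + \frac{R}{5} + \frac{t}{5}\right)\right)}{2} = \frac{3 t \left(\frac{18}{5} + \frac{R}{5} + \frac{t}{5}\right)}{2}$)
$\left(B{\left(0,-4 \right)} + 128\right) 32 = \left(\frac{3}{10} \left(-4\right) \left(18 + 0 - 4\right) + 128\right) 32 = \left(\frac{3}{10} \left(-4\right) 14 + 128\right) 32 = \left(- \frac{84}{5} + 128\right) 32 = \frac{556}{5} \cdot 32 = \frac{17792}{5}$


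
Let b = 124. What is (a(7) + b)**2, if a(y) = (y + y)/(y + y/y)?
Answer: 253009/16 ≈ 15813.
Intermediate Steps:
a(y) = 2*y/(1 + y) (a(y) = (2*y)/(y + 1) = (2*y)/(1 + y) = 2*y/(1 + y))
(a(7) + b)**2 = (2*7/(1 + 7) + 124)**2 = (2*7/8 + 124)**2 = (2*7*(1/8) + 124)**2 = (7/4 + 124)**2 = (503/4)**2 = 253009/16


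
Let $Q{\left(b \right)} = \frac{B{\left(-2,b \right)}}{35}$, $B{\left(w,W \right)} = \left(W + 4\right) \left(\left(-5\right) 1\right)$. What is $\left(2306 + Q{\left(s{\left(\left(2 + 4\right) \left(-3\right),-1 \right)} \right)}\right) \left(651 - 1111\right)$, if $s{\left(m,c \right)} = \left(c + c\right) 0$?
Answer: $- \frac{7423480}{7} \approx -1.0605 \cdot 10^{6}$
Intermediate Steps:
$B{\left(w,W \right)} = -20 - 5 W$ ($B{\left(w,W \right)} = \left(4 + W\right) \left(-5\right) = -20 - 5 W$)
$s{\left(m,c \right)} = 0$ ($s{\left(m,c \right)} = 2 c 0 = 0$)
$Q{\left(b \right)} = - \frac{4}{7} - \frac{b}{7}$ ($Q{\left(b \right)} = \frac{-20 - 5 b}{35} = \left(-20 - 5 b\right) \frac{1}{35} = - \frac{4}{7} - \frac{b}{7}$)
$\left(2306 + Q{\left(s{\left(\left(2 + 4\right) \left(-3\right),-1 \right)} \right)}\right) \left(651 - 1111\right) = \left(2306 - \frac{4}{7}\right) \left(651 - 1111\right) = \left(2306 + \left(- \frac{4}{7} + 0\right)\right) \left(-460\right) = \left(2306 - \frac{4}{7}\right) \left(-460\right) = \frac{16138}{7} \left(-460\right) = - \frac{7423480}{7}$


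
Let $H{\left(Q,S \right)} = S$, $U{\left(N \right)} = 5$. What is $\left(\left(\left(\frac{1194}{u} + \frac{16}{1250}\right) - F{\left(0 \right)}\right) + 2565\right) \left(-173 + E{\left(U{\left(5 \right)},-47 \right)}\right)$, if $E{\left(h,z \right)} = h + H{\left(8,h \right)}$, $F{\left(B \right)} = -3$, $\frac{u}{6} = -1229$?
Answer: $- \frac{321506164491}{768125} \approx -4.1856 \cdot 10^{5}$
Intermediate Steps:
$u = -7374$ ($u = 6 \left(-1229\right) = -7374$)
$E{\left(h,z \right)} = 2 h$ ($E{\left(h,z \right)} = h + h = 2 h$)
$\left(\left(\left(\frac{1194}{u} + \frac{16}{1250}\right) - F{\left(0 \right)}\right) + 2565\right) \left(-173 + E{\left(U{\left(5 \right)},-47 \right)}\right) = \left(\left(\left(\frac{1194}{-7374} + \frac{16}{1250}\right) - -3\right) + 2565\right) \left(-173 + 2 \cdot 5\right) = \left(\left(\left(1194 \left(- \frac{1}{7374}\right) + 16 \cdot \frac{1}{1250}\right) + 3\right) + 2565\right) \left(-173 + 10\right) = \left(\left(\left(- \frac{199}{1229} + \frac{8}{625}\right) + 3\right) + 2565\right) \left(-163\right) = \left(\left(- \frac{114543}{768125} + 3\right) + 2565\right) \left(-163\right) = \left(\frac{2189832}{768125} + 2565\right) \left(-163\right) = \frac{1972430457}{768125} \left(-163\right) = - \frac{321506164491}{768125}$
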